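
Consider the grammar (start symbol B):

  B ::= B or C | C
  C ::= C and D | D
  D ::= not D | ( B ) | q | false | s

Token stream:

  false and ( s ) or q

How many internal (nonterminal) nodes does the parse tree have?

11

[B [B [C [C [D false]] and [D ( [B [C [D s]]] )]]] or [C [D q]]]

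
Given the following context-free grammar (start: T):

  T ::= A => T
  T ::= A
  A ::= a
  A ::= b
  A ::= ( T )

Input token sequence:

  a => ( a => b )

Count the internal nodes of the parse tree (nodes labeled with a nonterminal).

8

[T [A a] => [T [A ( [T [A a] => [T [A b]]] )]]]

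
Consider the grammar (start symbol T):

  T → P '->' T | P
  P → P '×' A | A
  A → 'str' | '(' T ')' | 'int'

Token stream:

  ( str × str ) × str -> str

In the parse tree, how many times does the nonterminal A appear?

[T [P [P [A ( [T [P [P [A str]] × [A str]]] )]] × [A str]] -> [T [P [A str]]]]

5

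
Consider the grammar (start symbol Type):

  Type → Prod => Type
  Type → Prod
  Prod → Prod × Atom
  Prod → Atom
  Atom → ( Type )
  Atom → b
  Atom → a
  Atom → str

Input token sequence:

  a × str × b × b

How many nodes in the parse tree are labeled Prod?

[Type [Prod [Prod [Prod [Prod [Atom a]] × [Atom str]] × [Atom b]] × [Atom b]]]

4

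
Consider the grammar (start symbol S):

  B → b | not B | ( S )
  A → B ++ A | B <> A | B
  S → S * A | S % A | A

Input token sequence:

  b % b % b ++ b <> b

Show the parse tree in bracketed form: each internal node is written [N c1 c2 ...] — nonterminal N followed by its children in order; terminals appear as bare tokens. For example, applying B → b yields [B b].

S
S % A
S % A % A
A % A % A
B % A % A
b % A % A
b % B % A
b % b % A
b % b % B ++ A
b % b % b ++ A
b % b % b ++ B <> A
b % b % b ++ b <> A
b % b % b ++ b <> B
b % b % b ++ b <> b

[S [S [S [A [B b]]] % [A [B b]]] % [A [B b] ++ [A [B b] <> [A [B b]]]]]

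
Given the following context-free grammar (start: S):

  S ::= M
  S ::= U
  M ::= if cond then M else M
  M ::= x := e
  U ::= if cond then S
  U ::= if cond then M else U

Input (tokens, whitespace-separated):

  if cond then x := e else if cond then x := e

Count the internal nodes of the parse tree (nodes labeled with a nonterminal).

[S [U if cond then [M x := e] else [U if cond then [S [M x := e]]]]]

6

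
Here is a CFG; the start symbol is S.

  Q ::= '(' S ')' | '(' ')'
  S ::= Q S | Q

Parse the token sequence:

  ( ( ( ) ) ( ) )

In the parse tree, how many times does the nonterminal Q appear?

4

[S [Q ( [S [Q ( [S [Q ( )]] )] [S [Q ( )]]] )]]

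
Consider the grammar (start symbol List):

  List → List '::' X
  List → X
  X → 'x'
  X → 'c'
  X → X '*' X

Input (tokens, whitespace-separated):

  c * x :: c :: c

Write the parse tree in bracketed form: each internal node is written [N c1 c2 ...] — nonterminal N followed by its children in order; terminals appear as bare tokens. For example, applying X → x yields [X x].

[List [List [List [X [X c] * [X x]]] :: [X c]] :: [X c]]

List
List :: X
List :: X :: X
X :: X :: X
X * X :: X :: X
c * X :: X :: X
c * x :: X :: X
c * x :: c :: X
c * x :: c :: c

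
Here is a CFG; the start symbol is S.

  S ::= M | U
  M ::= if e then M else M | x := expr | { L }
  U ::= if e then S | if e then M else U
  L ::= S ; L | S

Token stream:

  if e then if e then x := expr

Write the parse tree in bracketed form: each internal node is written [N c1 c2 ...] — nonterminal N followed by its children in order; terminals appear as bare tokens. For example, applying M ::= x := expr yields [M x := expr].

S
U
if e then S
if e then U
if e then if e then S
if e then if e then M
if e then if e then x := expr

[S [U if e then [S [U if e then [S [M x := expr]]]]]]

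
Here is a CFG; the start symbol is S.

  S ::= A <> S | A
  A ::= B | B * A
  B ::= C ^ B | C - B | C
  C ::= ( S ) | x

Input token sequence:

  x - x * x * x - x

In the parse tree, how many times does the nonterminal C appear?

5

[S [A [B [C x] - [B [C x]]] * [A [B [C x]] * [A [B [C x] - [B [C x]]]]]]]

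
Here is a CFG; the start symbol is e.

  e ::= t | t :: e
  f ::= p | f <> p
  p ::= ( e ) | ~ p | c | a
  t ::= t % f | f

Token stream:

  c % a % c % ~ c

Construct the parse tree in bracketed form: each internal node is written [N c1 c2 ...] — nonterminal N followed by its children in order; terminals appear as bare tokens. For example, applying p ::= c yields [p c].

e
t
t % f
t % f % f
t % f % f % f
f % f % f % f
p % f % f % f
c % f % f % f
c % p % f % f
c % a % f % f
c % a % p % f
c % a % c % f
c % a % c % p
c % a % c % ~ p
c % a % c % ~ c

[e [t [t [t [t [f [p c]]] % [f [p a]]] % [f [p c]]] % [f [p ~ [p c]]]]]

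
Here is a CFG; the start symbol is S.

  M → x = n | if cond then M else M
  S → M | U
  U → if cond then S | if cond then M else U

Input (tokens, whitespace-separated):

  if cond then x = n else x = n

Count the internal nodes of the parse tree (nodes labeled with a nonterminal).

4

[S [M if cond then [M x = n] else [M x = n]]]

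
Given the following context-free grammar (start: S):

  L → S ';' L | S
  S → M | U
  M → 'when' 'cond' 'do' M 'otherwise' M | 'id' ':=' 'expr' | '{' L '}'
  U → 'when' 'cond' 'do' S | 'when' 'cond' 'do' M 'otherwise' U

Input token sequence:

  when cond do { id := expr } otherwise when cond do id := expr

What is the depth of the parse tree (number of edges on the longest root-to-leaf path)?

6

[S [U when cond do [M { [L [S [M id := expr]]] }] otherwise [U when cond do [S [M id := expr]]]]]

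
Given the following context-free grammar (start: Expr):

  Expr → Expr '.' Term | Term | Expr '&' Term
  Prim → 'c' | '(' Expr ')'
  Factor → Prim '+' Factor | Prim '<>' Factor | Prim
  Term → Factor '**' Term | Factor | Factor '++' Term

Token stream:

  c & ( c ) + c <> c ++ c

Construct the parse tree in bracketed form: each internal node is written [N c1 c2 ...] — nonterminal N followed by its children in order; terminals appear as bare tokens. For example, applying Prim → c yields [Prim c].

Expr
Expr & Term
Term & Term
Factor & Term
Prim & Term
c & Term
c & Factor ++ Term
c & Prim + Factor ++ Term
c & ( Expr ) + Factor ++ Term
c & ( Term ) + Factor ++ Term
c & ( Factor ) + Factor ++ Term
c & ( Prim ) + Factor ++ Term
c & ( c ) + Factor ++ Term
c & ( c ) + Prim <> Factor ++ Term
c & ( c ) + c <> Factor ++ Term
c & ( c ) + c <> Prim ++ Term
c & ( c ) + c <> c ++ Term
c & ( c ) + c <> c ++ Factor
c & ( c ) + c <> c ++ Prim
c & ( c ) + c <> c ++ c

[Expr [Expr [Term [Factor [Prim c]]]] & [Term [Factor [Prim ( [Expr [Term [Factor [Prim c]]]] )] + [Factor [Prim c] <> [Factor [Prim c]]]] ++ [Term [Factor [Prim c]]]]]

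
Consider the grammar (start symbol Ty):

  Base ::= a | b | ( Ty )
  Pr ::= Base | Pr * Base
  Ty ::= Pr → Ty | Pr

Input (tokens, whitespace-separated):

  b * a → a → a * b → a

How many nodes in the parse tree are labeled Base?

6

[Ty [Pr [Pr [Base b]] * [Base a]] → [Ty [Pr [Base a]] → [Ty [Pr [Pr [Base a]] * [Base b]] → [Ty [Pr [Base a]]]]]]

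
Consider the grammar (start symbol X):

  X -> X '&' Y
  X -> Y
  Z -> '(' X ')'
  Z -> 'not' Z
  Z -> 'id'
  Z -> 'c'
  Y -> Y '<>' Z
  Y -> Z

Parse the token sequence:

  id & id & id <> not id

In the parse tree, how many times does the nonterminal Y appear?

[X [X [X [Y [Z id]]] & [Y [Z id]]] & [Y [Y [Z id]] <> [Z not [Z id]]]]

4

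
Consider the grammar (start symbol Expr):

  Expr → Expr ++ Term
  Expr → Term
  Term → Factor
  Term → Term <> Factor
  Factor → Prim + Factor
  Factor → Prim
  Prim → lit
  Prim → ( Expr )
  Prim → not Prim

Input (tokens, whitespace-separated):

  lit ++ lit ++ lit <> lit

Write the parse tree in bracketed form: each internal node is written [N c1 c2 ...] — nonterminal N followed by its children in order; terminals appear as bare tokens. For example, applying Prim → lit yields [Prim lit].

[Expr [Expr [Expr [Term [Factor [Prim lit]]]] ++ [Term [Factor [Prim lit]]]] ++ [Term [Term [Factor [Prim lit]]] <> [Factor [Prim lit]]]]

Expr
Expr ++ Term
Expr ++ Term ++ Term
Term ++ Term ++ Term
Factor ++ Term ++ Term
Prim ++ Term ++ Term
lit ++ Term ++ Term
lit ++ Factor ++ Term
lit ++ Prim ++ Term
lit ++ lit ++ Term
lit ++ lit ++ Term <> Factor
lit ++ lit ++ Factor <> Factor
lit ++ lit ++ Prim <> Factor
lit ++ lit ++ lit <> Factor
lit ++ lit ++ lit <> Prim
lit ++ lit ++ lit <> lit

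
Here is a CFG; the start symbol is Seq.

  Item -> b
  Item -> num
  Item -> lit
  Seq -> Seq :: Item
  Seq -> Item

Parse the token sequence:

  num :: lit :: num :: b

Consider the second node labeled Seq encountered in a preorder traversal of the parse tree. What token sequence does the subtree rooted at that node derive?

num :: lit :: num

[Seq [Seq [Seq [Seq [Item num]] :: [Item lit]] :: [Item num]] :: [Item b]]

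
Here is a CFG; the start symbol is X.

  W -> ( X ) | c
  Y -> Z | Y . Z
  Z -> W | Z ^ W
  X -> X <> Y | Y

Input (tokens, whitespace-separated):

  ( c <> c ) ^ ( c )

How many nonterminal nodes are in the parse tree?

[X [Y [Z [Z [W ( [X [X [Y [Z [W c]]]] <> [Y [Z [W c]]]] )]] ^ [W ( [X [Y [Z [W c]]]] )]]]]

18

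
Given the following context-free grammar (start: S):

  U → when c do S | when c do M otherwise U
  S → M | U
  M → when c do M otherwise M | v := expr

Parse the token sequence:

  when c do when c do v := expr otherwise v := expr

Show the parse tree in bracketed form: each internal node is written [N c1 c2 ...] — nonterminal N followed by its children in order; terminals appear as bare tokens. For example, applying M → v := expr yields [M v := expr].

S
U
when c do S
when c do M
when c do when c do M otherwise M
when c do when c do v := expr otherwise M
when c do when c do v := expr otherwise v := expr

[S [U when c do [S [M when c do [M v := expr] otherwise [M v := expr]]]]]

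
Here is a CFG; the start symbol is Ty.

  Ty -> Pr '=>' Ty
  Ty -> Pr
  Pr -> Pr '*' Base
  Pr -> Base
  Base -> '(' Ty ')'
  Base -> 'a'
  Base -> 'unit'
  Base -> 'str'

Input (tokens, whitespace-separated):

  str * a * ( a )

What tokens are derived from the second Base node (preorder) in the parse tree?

[Ty [Pr [Pr [Pr [Base str]] * [Base a]] * [Base ( [Ty [Pr [Base a]]] )]]]

a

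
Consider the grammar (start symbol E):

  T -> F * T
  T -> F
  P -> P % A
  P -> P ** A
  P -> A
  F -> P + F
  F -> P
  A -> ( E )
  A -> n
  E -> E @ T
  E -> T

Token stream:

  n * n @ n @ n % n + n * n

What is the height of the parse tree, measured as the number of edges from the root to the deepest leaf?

8

[E [E [E [T [F [P [A n]]] * [T [F [P [A n]]]]]] @ [T [F [P [A n]]]]] @ [T [F [P [P [A n]] % [A n]] + [F [P [A n]]]] * [T [F [P [A n]]]]]]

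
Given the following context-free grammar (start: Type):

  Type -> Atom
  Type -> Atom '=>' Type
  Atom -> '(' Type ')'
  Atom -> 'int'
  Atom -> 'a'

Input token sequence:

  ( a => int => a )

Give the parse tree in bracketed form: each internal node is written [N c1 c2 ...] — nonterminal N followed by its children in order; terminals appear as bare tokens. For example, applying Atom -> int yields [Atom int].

Type
Atom
( Type )
( Atom => Type )
( a => Type )
( a => Atom => Type )
( a => int => Type )
( a => int => Atom )
( a => int => a )

[Type [Atom ( [Type [Atom a] => [Type [Atom int] => [Type [Atom a]]]] )]]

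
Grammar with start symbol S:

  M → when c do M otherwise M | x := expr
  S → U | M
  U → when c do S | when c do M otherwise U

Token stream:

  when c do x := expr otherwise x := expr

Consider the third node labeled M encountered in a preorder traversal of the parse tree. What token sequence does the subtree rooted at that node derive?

x := expr

[S [M when c do [M x := expr] otherwise [M x := expr]]]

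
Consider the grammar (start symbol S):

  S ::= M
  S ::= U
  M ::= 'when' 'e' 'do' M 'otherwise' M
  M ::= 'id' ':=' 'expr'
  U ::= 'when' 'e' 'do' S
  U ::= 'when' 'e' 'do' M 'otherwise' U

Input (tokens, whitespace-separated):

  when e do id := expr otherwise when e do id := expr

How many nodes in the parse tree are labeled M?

2

[S [U when e do [M id := expr] otherwise [U when e do [S [M id := expr]]]]]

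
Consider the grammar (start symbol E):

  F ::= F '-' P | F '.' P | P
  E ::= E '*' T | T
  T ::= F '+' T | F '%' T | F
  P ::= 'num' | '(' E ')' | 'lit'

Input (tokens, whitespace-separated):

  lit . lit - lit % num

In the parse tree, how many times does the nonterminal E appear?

[E [T [F [F [F [P lit]] . [P lit]] - [P lit]] % [T [F [P num]]]]]

1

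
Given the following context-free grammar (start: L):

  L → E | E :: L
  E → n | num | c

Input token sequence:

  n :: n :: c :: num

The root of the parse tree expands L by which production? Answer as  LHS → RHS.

L → E :: L

[L [E n] :: [L [E n] :: [L [E c] :: [L [E num]]]]]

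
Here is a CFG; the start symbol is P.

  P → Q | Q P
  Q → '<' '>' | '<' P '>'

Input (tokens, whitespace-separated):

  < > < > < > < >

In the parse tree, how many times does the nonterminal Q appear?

4

[P [Q < >] [P [Q < >] [P [Q < >] [P [Q < >]]]]]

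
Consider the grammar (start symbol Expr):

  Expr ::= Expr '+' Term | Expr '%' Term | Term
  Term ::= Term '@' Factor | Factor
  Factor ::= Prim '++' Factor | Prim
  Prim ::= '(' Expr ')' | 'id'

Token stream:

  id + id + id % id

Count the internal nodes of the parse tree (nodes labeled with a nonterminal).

16

[Expr [Expr [Expr [Expr [Term [Factor [Prim id]]]] + [Term [Factor [Prim id]]]] + [Term [Factor [Prim id]]]] % [Term [Factor [Prim id]]]]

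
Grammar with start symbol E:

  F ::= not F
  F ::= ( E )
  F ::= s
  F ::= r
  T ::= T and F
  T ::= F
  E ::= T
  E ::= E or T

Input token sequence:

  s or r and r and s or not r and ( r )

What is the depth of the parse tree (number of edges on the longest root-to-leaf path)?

6

[E [E [E [T [F s]]] or [T [T [T [F r]] and [F r]] and [F s]]] or [T [T [F not [F r]]] and [F ( [E [T [F r]]] )]]]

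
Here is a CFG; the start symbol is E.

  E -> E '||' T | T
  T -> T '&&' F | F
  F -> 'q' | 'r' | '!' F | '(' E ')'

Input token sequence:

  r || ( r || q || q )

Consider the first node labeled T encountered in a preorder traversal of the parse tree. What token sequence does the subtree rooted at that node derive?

r

[E [E [T [F r]]] || [T [F ( [E [E [E [T [F r]]] || [T [F q]]] || [T [F q]]] )]]]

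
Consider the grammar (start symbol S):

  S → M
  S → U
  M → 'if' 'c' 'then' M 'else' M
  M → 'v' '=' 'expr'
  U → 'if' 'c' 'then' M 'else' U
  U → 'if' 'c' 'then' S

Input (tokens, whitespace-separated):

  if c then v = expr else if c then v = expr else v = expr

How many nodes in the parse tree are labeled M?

[S [M if c then [M v = expr] else [M if c then [M v = expr] else [M v = expr]]]]

5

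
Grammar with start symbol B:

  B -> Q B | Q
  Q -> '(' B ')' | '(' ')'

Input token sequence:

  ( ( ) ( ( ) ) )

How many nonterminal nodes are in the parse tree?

[B [Q ( [B [Q ( )] [B [Q ( [B [Q ( )]] )]]] )]]

8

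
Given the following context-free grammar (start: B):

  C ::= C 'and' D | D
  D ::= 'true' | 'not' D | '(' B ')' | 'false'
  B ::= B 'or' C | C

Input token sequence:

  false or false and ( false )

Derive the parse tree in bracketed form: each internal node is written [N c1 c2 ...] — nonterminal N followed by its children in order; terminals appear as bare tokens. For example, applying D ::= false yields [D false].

B
B or C
C or C
D or C
false or C
false or C and D
false or D and D
false or false and D
false or false and ( B )
false or false and ( C )
false or false and ( D )
false or false and ( false )

[B [B [C [D false]]] or [C [C [D false]] and [D ( [B [C [D false]]] )]]]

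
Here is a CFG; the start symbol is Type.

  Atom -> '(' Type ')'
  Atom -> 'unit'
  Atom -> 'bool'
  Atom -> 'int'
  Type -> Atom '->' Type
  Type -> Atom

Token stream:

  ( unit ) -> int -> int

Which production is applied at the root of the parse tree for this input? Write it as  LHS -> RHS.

[Type [Atom ( [Type [Atom unit]] )] -> [Type [Atom int] -> [Type [Atom int]]]]

Type -> Atom '->' Type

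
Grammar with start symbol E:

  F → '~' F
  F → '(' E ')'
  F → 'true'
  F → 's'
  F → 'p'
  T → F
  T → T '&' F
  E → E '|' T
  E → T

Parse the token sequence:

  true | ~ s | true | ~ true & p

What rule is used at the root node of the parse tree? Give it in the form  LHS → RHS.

E → E '|' T

[E [E [E [E [T [F true]]] | [T [F ~ [F s]]]] | [T [F true]]] | [T [T [F ~ [F true]]] & [F p]]]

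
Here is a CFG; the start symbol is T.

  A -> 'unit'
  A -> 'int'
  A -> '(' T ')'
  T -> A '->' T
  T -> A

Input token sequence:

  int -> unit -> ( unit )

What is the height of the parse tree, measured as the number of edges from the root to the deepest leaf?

[T [A int] -> [T [A unit] -> [T [A ( [T [A unit]] )]]]]

6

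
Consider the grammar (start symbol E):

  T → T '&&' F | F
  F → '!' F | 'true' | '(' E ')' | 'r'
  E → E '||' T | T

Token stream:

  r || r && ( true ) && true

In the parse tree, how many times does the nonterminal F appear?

5

[E [E [T [F r]]] || [T [T [T [F r]] && [F ( [E [T [F true]]] )]] && [F true]]]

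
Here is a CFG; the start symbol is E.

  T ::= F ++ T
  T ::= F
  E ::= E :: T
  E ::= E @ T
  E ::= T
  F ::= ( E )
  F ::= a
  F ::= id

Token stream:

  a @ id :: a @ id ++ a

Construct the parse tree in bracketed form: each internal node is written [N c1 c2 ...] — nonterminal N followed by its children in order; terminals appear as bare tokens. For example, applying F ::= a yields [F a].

E
E @ T
E :: T @ T
E @ T :: T @ T
T @ T :: T @ T
F @ T :: T @ T
a @ T :: T @ T
a @ F :: T @ T
a @ id :: T @ T
a @ id :: F @ T
a @ id :: a @ T
a @ id :: a @ F ++ T
a @ id :: a @ id ++ T
a @ id :: a @ id ++ F
a @ id :: a @ id ++ a

[E [E [E [E [T [F a]]] @ [T [F id]]] :: [T [F a]]] @ [T [F id] ++ [T [F a]]]]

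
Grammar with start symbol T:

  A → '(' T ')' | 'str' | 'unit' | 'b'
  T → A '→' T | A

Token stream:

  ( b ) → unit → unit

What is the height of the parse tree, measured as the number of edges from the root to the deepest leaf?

4

[T [A ( [T [A b]] )] → [T [A unit] → [T [A unit]]]]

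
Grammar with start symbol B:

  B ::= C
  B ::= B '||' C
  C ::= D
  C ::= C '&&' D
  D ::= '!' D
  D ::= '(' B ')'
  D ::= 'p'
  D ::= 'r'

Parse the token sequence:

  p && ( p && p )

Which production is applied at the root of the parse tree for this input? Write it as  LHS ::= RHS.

B ::= C

[B [C [C [D p]] && [D ( [B [C [C [D p]] && [D p]]] )]]]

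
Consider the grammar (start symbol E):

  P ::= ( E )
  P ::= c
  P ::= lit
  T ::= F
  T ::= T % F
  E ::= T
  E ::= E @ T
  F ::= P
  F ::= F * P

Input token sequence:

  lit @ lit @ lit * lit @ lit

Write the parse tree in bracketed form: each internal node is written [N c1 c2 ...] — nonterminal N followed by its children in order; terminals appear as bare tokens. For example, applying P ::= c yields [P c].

E
E @ T
E @ T @ T
E @ T @ T @ T
T @ T @ T @ T
F @ T @ T @ T
P @ T @ T @ T
lit @ T @ T @ T
lit @ F @ T @ T
lit @ P @ T @ T
lit @ lit @ T @ T
lit @ lit @ F @ T
lit @ lit @ F * P @ T
lit @ lit @ P * P @ T
lit @ lit @ lit * P @ T
lit @ lit @ lit * lit @ T
lit @ lit @ lit * lit @ F
lit @ lit @ lit * lit @ P
lit @ lit @ lit * lit @ lit

[E [E [E [E [T [F [P lit]]]] @ [T [F [P lit]]]] @ [T [F [F [P lit]] * [P lit]]]] @ [T [F [P lit]]]]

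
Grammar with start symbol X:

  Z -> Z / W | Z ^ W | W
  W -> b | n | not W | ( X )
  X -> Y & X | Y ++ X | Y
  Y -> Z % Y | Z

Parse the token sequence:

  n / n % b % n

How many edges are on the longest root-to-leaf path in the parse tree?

6

[X [Y [Z [Z [W n]] / [W n]] % [Y [Z [W b]] % [Y [Z [W n]]]]]]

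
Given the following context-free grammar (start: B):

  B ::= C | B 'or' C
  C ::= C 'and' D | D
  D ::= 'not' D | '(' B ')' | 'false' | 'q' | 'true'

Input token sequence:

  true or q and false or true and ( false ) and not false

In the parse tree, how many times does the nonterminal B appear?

[B [B [B [C [D true]]] or [C [C [D q]] and [D false]]] or [C [C [C [D true]] and [D ( [B [C [D false]]] )]] and [D not [D false]]]]

4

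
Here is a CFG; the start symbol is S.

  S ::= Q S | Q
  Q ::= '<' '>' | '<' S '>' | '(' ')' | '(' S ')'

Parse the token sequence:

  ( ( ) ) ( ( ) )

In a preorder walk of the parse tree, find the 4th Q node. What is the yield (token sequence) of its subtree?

( )

[S [Q ( [S [Q ( )]] )] [S [Q ( [S [Q ( )]] )]]]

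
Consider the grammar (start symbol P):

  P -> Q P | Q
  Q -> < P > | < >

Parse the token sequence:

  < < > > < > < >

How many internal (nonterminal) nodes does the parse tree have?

8

[P [Q < [P [Q < >]] >] [P [Q < >] [P [Q < >]]]]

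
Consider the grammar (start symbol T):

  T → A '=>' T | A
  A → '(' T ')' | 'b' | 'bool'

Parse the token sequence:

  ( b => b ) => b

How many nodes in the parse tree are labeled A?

4

[T [A ( [T [A b] => [T [A b]]] )] => [T [A b]]]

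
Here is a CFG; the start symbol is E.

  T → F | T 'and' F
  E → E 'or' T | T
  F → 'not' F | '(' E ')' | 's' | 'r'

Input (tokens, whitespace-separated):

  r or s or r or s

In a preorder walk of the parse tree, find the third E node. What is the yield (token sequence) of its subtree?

[E [E [E [E [T [F r]]] or [T [F s]]] or [T [F r]]] or [T [F s]]]

r or s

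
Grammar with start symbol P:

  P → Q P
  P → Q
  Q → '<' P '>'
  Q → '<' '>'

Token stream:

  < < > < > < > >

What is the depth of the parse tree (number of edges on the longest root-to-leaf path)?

6

[P [Q < [P [Q < >] [P [Q < >] [P [Q < >]]]] >]]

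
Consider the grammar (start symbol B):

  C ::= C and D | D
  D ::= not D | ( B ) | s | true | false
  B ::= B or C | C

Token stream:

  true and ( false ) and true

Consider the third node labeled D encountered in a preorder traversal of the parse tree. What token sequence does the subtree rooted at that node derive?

[B [C [C [C [D true]] and [D ( [B [C [D false]]] )]] and [D true]]]

false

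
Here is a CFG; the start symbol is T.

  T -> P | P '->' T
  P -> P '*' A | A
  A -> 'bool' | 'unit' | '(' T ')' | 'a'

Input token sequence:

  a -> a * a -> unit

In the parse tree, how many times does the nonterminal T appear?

[T [P [A a]] -> [T [P [P [A a]] * [A a]] -> [T [P [A unit]]]]]

3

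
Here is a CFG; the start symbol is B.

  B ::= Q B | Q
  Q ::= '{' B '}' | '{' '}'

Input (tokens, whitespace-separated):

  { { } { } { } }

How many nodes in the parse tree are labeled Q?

4

[B [Q { [B [Q { }] [B [Q { }] [B [Q { }]]]] }]]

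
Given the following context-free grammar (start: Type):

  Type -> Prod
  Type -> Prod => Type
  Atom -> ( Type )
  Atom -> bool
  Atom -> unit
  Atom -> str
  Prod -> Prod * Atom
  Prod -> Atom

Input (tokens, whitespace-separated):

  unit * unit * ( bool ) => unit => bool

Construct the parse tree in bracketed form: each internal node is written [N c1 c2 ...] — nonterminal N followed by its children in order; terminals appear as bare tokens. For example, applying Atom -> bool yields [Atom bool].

Type
Prod => Type
Prod * Atom => Type
Prod * Atom * Atom => Type
Atom * Atom * Atom => Type
unit * Atom * Atom => Type
unit * unit * Atom => Type
unit * unit * ( Type ) => Type
unit * unit * ( Prod ) => Type
unit * unit * ( Atom ) => Type
unit * unit * ( bool ) => Type
unit * unit * ( bool ) => Prod => Type
unit * unit * ( bool ) => Atom => Type
unit * unit * ( bool ) => unit => Type
unit * unit * ( bool ) => unit => Prod
unit * unit * ( bool ) => unit => Atom
unit * unit * ( bool ) => unit => bool

[Type [Prod [Prod [Prod [Atom unit]] * [Atom unit]] * [Atom ( [Type [Prod [Atom bool]]] )]] => [Type [Prod [Atom unit]] => [Type [Prod [Atom bool]]]]]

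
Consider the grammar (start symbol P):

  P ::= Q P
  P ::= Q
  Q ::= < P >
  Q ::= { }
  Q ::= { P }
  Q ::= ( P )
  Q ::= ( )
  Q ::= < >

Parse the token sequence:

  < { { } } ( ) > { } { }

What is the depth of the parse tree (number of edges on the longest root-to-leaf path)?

6

[P [Q < [P [Q { [P [Q { }]] }] [P [Q ( )]]] >] [P [Q { }] [P [Q { }]]]]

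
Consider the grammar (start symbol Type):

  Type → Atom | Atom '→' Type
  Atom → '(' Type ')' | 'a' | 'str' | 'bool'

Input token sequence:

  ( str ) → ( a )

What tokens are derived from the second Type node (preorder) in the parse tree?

str

[Type [Atom ( [Type [Atom str]] )] → [Type [Atom ( [Type [Atom a]] )]]]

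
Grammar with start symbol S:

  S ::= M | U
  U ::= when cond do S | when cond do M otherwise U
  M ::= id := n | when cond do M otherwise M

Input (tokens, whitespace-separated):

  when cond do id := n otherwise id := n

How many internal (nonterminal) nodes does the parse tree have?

[S [M when cond do [M id := n] otherwise [M id := n]]]

4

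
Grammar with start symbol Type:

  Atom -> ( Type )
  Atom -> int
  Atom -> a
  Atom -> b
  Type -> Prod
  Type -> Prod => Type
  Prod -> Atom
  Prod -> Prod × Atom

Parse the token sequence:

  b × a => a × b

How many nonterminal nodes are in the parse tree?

[Type [Prod [Prod [Atom b]] × [Atom a]] => [Type [Prod [Prod [Atom a]] × [Atom b]]]]

10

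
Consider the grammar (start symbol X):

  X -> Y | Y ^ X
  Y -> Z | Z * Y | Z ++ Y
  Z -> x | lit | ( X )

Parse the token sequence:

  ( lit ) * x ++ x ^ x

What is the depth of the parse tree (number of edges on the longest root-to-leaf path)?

6

[X [Y [Z ( [X [Y [Z lit]]] )] * [Y [Z x] ++ [Y [Z x]]]] ^ [X [Y [Z x]]]]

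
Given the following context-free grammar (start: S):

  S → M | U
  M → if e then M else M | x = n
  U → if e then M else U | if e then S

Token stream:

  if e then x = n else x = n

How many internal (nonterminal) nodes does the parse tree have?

4

[S [M if e then [M x = n] else [M x = n]]]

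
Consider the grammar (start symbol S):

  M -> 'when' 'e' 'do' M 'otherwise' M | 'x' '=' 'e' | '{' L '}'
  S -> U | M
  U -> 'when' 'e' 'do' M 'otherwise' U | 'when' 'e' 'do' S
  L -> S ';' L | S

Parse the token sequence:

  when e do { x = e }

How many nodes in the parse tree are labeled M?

[S [U when e do [S [M { [L [S [M x = e]]] }]]]]

2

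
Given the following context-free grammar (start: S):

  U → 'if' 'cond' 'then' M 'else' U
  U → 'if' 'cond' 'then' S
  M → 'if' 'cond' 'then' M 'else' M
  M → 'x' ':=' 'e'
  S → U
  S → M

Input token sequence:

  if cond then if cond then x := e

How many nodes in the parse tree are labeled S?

3

[S [U if cond then [S [U if cond then [S [M x := e]]]]]]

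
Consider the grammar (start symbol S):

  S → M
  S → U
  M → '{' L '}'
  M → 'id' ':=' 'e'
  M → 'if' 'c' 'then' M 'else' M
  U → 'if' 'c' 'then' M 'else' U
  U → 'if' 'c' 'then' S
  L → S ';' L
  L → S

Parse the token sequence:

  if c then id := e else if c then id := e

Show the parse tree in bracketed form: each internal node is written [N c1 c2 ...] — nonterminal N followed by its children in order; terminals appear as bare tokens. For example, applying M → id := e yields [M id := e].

[S [U if c then [M id := e] else [U if c then [S [M id := e]]]]]

S
U
if c then M else U
if c then id := e else U
if c then id := e else if c then S
if c then id := e else if c then M
if c then id := e else if c then id := e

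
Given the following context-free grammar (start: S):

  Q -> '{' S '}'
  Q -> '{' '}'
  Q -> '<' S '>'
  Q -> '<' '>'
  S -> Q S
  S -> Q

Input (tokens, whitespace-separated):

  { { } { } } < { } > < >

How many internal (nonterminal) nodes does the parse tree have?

[S [Q { [S [Q { }] [S [Q { }]]] }] [S [Q < [S [Q { }]] >] [S [Q < >]]]]

12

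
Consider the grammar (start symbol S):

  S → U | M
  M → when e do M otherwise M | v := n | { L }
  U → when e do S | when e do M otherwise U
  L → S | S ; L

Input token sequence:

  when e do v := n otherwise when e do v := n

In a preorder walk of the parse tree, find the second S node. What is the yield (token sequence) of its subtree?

v := n

[S [U when e do [M v := n] otherwise [U when e do [S [M v := n]]]]]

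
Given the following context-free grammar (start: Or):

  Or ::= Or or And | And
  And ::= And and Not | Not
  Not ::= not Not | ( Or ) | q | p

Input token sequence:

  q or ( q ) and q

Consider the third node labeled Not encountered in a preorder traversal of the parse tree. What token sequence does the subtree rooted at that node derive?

q

[Or [Or [And [Not q]]] or [And [And [Not ( [Or [And [Not q]]] )]] and [Not q]]]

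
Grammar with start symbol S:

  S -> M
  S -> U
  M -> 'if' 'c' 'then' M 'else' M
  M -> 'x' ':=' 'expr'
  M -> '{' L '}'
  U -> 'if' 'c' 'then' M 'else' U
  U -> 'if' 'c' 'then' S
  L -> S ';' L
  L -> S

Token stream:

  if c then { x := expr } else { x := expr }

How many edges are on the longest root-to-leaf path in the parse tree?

6

[S [M if c then [M { [L [S [M x := expr]]] }] else [M { [L [S [M x := expr]]] }]]]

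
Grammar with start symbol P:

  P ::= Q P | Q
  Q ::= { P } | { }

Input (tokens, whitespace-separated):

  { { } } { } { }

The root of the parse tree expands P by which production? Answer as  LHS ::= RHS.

P ::= Q P

[P [Q { [P [Q { }]] }] [P [Q { }] [P [Q { }]]]]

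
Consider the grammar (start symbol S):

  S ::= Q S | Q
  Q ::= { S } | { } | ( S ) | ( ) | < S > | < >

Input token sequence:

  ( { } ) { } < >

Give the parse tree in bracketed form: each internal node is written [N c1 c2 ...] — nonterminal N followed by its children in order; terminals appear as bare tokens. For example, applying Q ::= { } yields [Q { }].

S
Q S
( S ) S
( Q ) S
( { } ) S
( { } ) Q S
( { } ) { } S
( { } ) { } Q
( { } ) { } < >

[S [Q ( [S [Q { }]] )] [S [Q { }] [S [Q < >]]]]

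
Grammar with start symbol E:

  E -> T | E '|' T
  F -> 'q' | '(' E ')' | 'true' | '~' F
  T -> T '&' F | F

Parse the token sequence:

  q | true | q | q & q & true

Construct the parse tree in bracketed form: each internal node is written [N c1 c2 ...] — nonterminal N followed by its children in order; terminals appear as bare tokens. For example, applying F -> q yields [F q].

E
E | T
E | T | T
E | T | T | T
T | T | T | T
F | T | T | T
q | T | T | T
q | F | T | T
q | true | T | T
q | true | F | T
q | true | q | T
q | true | q | T & F
q | true | q | T & F & F
q | true | q | F & F & F
q | true | q | q & F & F
q | true | q | q & q & F
q | true | q | q & q & true

[E [E [E [E [T [F q]]] | [T [F true]]] | [T [F q]]] | [T [T [T [F q]] & [F q]] & [F true]]]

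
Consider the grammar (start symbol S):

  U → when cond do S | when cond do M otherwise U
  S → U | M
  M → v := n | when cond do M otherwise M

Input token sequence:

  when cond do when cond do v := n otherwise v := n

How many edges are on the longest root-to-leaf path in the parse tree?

5

[S [U when cond do [S [M when cond do [M v := n] otherwise [M v := n]]]]]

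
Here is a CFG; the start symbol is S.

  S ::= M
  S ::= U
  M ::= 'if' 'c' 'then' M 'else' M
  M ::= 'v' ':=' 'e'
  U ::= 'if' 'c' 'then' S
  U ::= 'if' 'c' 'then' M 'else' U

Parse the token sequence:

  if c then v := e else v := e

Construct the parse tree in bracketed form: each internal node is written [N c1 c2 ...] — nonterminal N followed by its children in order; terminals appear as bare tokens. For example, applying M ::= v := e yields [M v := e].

[S [M if c then [M v := e] else [M v := e]]]

S
M
if c then M else M
if c then v := e else M
if c then v := e else v := e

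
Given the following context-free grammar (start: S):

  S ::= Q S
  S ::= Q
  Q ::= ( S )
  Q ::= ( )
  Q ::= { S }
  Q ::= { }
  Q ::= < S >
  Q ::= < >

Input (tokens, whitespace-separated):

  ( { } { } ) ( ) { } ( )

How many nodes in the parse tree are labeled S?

6

[S [Q ( [S [Q { }] [S [Q { }]]] )] [S [Q ( )] [S [Q { }] [S [Q ( )]]]]]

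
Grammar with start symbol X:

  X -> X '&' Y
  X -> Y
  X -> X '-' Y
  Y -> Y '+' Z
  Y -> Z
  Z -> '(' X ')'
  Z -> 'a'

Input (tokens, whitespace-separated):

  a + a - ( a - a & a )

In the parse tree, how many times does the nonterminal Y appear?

6

[X [X [Y [Y [Z a]] + [Z a]]] - [Y [Z ( [X [X [X [Y [Z a]]] - [Y [Z a]]] & [Y [Z a]]] )]]]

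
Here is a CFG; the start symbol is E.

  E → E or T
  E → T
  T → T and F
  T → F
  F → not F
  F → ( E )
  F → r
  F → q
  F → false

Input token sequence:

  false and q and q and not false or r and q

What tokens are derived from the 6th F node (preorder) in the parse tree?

r

[E [E [T [T [T [T [F false]] and [F q]] and [F q]] and [F not [F false]]]] or [T [T [F r]] and [F q]]]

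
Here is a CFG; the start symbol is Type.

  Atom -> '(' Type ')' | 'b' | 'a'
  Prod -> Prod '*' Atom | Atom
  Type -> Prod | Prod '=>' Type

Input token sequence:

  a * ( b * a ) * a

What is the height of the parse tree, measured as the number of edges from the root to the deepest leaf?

[Type [Prod [Prod [Prod [Atom a]] * [Atom ( [Type [Prod [Prod [Atom b]] * [Atom a]]] )]] * [Atom a]]]

8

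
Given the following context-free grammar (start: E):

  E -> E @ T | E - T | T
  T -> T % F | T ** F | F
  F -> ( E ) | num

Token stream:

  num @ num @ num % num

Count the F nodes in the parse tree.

4

[E [E [E [T [F num]]] @ [T [F num]]] @ [T [T [F num]] % [F num]]]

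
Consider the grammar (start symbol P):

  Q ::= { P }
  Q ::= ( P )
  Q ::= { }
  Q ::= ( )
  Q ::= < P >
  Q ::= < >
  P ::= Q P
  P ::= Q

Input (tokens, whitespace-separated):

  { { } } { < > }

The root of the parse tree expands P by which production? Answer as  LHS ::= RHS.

[P [Q { [P [Q { }]] }] [P [Q { [P [Q < >]] }]]]

P ::= Q P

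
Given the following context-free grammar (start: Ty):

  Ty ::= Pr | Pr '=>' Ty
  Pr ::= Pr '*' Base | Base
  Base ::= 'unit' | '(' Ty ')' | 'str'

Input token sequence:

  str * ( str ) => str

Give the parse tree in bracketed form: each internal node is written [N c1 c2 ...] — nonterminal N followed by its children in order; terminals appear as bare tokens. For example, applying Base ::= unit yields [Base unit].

Ty
Pr => Ty
Pr * Base => Ty
Base * Base => Ty
str * Base => Ty
str * ( Ty ) => Ty
str * ( Pr ) => Ty
str * ( Base ) => Ty
str * ( str ) => Ty
str * ( str ) => Pr
str * ( str ) => Base
str * ( str ) => str

[Ty [Pr [Pr [Base str]] * [Base ( [Ty [Pr [Base str]]] )]] => [Ty [Pr [Base str]]]]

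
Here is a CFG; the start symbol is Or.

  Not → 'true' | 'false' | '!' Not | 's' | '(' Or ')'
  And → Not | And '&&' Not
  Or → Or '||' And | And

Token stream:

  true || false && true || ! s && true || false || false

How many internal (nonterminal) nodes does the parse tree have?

20

[Or [Or [Or [Or [Or [And [Not true]]] || [And [And [Not false]] && [Not true]]] || [And [And [Not ! [Not s]]] && [Not true]]] || [And [Not false]]] || [And [Not false]]]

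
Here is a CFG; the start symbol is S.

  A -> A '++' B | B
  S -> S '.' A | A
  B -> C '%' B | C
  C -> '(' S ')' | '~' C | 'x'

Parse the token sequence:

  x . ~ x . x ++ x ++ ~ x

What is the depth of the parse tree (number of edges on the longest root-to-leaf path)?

6

[S [S [S [A [B [C x]]]] . [A [B [C ~ [C x]]]]] . [A [A [A [B [C x]]] ++ [B [C x]]] ++ [B [C ~ [C x]]]]]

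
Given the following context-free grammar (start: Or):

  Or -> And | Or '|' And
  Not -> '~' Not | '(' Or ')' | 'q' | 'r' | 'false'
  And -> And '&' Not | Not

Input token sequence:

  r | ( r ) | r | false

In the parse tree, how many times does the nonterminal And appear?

[Or [Or [Or [Or [And [Not r]]] | [And [Not ( [Or [And [Not r]]] )]]] | [And [Not r]]] | [And [Not false]]]

5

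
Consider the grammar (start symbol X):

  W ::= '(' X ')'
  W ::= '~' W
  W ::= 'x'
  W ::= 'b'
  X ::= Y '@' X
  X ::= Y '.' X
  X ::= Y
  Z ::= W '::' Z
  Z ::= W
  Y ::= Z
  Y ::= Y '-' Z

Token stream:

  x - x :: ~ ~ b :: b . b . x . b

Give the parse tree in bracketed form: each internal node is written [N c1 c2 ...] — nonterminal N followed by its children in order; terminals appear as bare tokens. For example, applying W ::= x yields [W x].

[X [Y [Y [Z [W x]]] - [Z [W x] :: [Z [W ~ [W ~ [W b]]] :: [Z [W b]]]]] . [X [Y [Z [W b]]] . [X [Y [Z [W x]]] . [X [Y [Z [W b]]]]]]]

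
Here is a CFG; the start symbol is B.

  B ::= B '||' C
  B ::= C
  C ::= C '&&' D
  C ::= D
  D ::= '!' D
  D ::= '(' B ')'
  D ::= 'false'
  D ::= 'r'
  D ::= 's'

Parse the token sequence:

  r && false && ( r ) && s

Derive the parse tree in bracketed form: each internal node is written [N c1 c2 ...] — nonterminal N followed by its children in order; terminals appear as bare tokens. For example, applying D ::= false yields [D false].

[B [C [C [C [C [D r]] && [D false]] && [D ( [B [C [D r]]] )]] && [D s]]]

B
C
C && D
C && D && D
C && D && D && D
D && D && D && D
r && D && D && D
r && false && D && D
r && false && ( B ) && D
r && false && ( C ) && D
r && false && ( D ) && D
r && false && ( r ) && D
r && false && ( r ) && s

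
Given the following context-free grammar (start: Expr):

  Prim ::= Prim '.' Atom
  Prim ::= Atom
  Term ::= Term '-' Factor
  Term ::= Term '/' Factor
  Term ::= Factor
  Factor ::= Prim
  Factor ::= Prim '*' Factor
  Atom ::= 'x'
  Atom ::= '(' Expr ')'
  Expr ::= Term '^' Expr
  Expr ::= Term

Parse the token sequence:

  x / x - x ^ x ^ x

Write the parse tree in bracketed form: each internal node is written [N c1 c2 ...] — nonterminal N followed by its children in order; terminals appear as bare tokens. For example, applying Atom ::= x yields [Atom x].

Expr
Term ^ Expr
Term - Factor ^ Expr
Term / Factor - Factor ^ Expr
Factor / Factor - Factor ^ Expr
Prim / Factor - Factor ^ Expr
Atom / Factor - Factor ^ Expr
x / Factor - Factor ^ Expr
x / Prim - Factor ^ Expr
x / Atom - Factor ^ Expr
x / x - Factor ^ Expr
x / x - Prim ^ Expr
x / x - Atom ^ Expr
x / x - x ^ Expr
x / x - x ^ Term ^ Expr
x / x - x ^ Factor ^ Expr
x / x - x ^ Prim ^ Expr
x / x - x ^ Atom ^ Expr
x / x - x ^ x ^ Expr
x / x - x ^ x ^ Term
x / x - x ^ x ^ Factor
x / x - x ^ x ^ Prim
x / x - x ^ x ^ Atom
x / x - x ^ x ^ x

[Expr [Term [Term [Term [Factor [Prim [Atom x]]]] / [Factor [Prim [Atom x]]]] - [Factor [Prim [Atom x]]]] ^ [Expr [Term [Factor [Prim [Atom x]]]] ^ [Expr [Term [Factor [Prim [Atom x]]]]]]]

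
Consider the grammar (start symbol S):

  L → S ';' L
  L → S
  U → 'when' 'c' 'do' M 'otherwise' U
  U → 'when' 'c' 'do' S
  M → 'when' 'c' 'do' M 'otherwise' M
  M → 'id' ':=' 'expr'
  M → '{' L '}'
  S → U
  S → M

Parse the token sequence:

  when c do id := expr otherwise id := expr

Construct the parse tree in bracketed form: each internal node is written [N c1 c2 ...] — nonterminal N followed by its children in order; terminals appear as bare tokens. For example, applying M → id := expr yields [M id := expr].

S
M
when c do M otherwise M
when c do id := expr otherwise M
when c do id := expr otherwise id := expr

[S [M when c do [M id := expr] otherwise [M id := expr]]]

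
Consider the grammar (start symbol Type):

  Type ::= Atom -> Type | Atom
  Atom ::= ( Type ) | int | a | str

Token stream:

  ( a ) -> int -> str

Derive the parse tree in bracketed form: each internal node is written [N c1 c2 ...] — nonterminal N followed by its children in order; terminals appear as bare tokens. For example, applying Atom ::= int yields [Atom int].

Type
Atom -> Type
( Type ) -> Type
( Atom ) -> Type
( a ) -> Type
( a ) -> Atom -> Type
( a ) -> int -> Type
( a ) -> int -> Atom
( a ) -> int -> str

[Type [Atom ( [Type [Atom a]] )] -> [Type [Atom int] -> [Type [Atom str]]]]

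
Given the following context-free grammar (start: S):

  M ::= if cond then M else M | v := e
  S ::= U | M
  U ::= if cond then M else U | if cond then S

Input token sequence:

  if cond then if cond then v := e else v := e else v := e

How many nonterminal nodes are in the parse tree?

[S [M if cond then [M if cond then [M v := e] else [M v := e]] else [M v := e]]]

6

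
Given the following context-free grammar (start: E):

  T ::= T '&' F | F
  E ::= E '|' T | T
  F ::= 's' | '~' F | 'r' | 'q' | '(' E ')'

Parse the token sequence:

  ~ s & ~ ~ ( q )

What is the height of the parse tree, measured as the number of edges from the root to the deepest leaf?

[E [T [T [F ~ [F s]]] & [F ~ [F ~ [F ( [E [T [F q]]] )]]]]]

8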